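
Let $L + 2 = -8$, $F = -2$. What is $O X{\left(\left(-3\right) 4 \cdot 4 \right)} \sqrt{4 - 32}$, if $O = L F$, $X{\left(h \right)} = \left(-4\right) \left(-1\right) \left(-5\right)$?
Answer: $- 800 i \sqrt{7} \approx - 2116.6 i$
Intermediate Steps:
$L = -10$ ($L = -2 - 8 = -10$)
$X{\left(h \right)} = -20$ ($X{\left(h \right)} = 4 \left(-5\right) = -20$)
$O = 20$ ($O = \left(-10\right) \left(-2\right) = 20$)
$O X{\left(\left(-3\right) 4 \cdot 4 \right)} \sqrt{4 - 32} = 20 \left(-20\right) \sqrt{4 - 32} = - 400 \sqrt{-28} = - 400 \cdot 2 i \sqrt{7} = - 800 i \sqrt{7}$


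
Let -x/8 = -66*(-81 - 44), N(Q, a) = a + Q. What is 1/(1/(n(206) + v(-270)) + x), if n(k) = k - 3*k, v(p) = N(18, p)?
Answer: -664/43824001 ≈ -1.5152e-5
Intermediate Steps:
N(Q, a) = Q + a
v(p) = 18 + p
n(k) = -2*k
x = -66000 (x = -(-528)*(-81 - 44) = -(-528)*(-125) = -8*8250 = -66000)
1/(1/(n(206) + v(-270)) + x) = 1/(1/(-2*206 + (18 - 270)) - 66000) = 1/(1/(-412 - 252) - 66000) = 1/(1/(-664) - 66000) = 1/(-1/664 - 66000) = 1/(-43824001/664) = -664/43824001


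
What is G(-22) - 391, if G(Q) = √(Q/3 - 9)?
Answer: -391 + 7*I*√3/3 ≈ -391.0 + 4.0415*I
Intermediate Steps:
G(Q) = √(-9 + Q/3) (G(Q) = √(Q*(⅓) - 9) = √(Q/3 - 9) = √(-9 + Q/3))
G(-22) - 391 = √(-81 + 3*(-22))/3 - 391 = √(-81 - 66)/3 - 391 = √(-147)/3 - 391 = (7*I*√3)/3 - 391 = 7*I*√3/3 - 391 = -391 + 7*I*√3/3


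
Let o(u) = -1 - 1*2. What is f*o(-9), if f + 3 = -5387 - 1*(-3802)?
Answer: 4764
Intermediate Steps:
o(u) = -3 (o(u) = -1 - 2 = -3)
f = -1588 (f = -3 + (-5387 - 1*(-3802)) = -3 + (-5387 + 3802) = -3 - 1585 = -1588)
f*o(-9) = -1588*(-3) = 4764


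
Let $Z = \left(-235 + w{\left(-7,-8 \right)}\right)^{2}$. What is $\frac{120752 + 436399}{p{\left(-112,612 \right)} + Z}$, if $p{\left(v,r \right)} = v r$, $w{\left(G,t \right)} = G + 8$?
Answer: $- \frac{185717}{4596} \approx -40.408$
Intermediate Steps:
$w{\left(G,t \right)} = 8 + G$
$Z = 54756$ ($Z = \left(-235 + \left(8 - 7\right)\right)^{2} = \left(-235 + 1\right)^{2} = \left(-234\right)^{2} = 54756$)
$p{\left(v,r \right)} = r v$
$\frac{120752 + 436399}{p{\left(-112,612 \right)} + Z} = \frac{120752 + 436399}{612 \left(-112\right) + 54756} = \frac{557151}{-68544 + 54756} = \frac{557151}{-13788} = 557151 \left(- \frac{1}{13788}\right) = - \frac{185717}{4596}$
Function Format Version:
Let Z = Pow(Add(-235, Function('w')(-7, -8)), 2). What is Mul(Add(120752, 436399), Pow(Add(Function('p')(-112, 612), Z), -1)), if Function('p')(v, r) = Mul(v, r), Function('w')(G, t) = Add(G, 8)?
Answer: Rational(-185717, 4596) ≈ -40.408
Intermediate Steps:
Function('w')(G, t) = Add(8, G)
Z = 54756 (Z = Pow(Add(-235, Add(8, -7)), 2) = Pow(Add(-235, 1), 2) = Pow(-234, 2) = 54756)
Function('p')(v, r) = Mul(r, v)
Mul(Add(120752, 436399), Pow(Add(Function('p')(-112, 612), Z), -1)) = Mul(Add(120752, 436399), Pow(Add(Mul(612, -112), 54756), -1)) = Mul(557151, Pow(Add(-68544, 54756), -1)) = Mul(557151, Pow(-13788, -1)) = Mul(557151, Rational(-1, 13788)) = Rational(-185717, 4596)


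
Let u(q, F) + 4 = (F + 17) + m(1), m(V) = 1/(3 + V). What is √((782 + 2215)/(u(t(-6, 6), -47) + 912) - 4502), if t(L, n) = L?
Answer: I*√6168647666/1171 ≈ 67.072*I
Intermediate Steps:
u(q, F) = 53/4 + F (u(q, F) = -4 + ((F + 17) + 1/(3 + 1)) = -4 + ((17 + F) + 1/4) = -4 + ((17 + F) + ¼) = -4 + (69/4 + F) = 53/4 + F)
√((782 + 2215)/(u(t(-6, 6), -47) + 912) - 4502) = √((782 + 2215)/((53/4 - 47) + 912) - 4502) = √(2997/(-135/4 + 912) - 4502) = √(2997/(3513/4) - 4502) = √(2997*(4/3513) - 4502) = √(3996/1171 - 4502) = √(-5267846/1171) = I*√6168647666/1171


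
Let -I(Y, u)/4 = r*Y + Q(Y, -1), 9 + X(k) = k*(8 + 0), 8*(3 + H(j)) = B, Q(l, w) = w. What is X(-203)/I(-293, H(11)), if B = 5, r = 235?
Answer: -1633/275424 ≈ -0.0059290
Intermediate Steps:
H(j) = -19/8 (H(j) = -3 + (⅛)*5 = -3 + 5/8 = -19/8)
X(k) = -9 + 8*k (X(k) = -9 + k*(8 + 0) = -9 + k*8 = -9 + 8*k)
I(Y, u) = 4 - 940*Y (I(Y, u) = -4*(235*Y - 1) = -4*(-1 + 235*Y) = 4 - 940*Y)
X(-203)/I(-293, H(11)) = (-9 + 8*(-203))/(4 - 940*(-293)) = (-9 - 1624)/(4 + 275420) = -1633/275424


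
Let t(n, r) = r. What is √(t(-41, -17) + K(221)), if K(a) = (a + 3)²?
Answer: √50159 ≈ 223.96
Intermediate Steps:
K(a) = (3 + a)²
√(t(-41, -17) + K(221)) = √(-17 + (3 + 221)²) = √(-17 + 224²) = √(-17 + 50176) = √50159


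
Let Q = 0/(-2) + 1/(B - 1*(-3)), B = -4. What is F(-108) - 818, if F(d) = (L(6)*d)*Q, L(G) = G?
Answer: -170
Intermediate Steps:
Q = -1 (Q = 0/(-2) + 1/(-4 - 1*(-3)) = 0*(-1/2) + 1/(-4 + 3) = 0 + 1/(-1) = 0 + 1*(-1) = 0 - 1 = -1)
F(d) = -6*d (F(d) = (6*d)*(-1) = -6*d)
F(-108) - 818 = -6*(-108) - 818 = 648 - 818 = -170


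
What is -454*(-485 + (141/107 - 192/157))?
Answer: 3698248588/16799 ≈ 2.2015e+5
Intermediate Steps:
-454*(-485 + (141/107 - 192/157)) = -454*(-485 + 1593/16799) = -454*(-8145922/16799) = 3698248588/16799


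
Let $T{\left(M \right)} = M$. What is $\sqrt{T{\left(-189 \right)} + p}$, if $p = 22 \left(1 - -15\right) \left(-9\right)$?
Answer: $3 i \sqrt{373} \approx 57.94 i$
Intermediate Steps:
$p = -3168$ ($p = 22 \left(1 + 15\right) \left(-9\right) = 22 \cdot 16 \left(-9\right) = 352 \left(-9\right) = -3168$)
$\sqrt{T{\left(-189 \right)} + p} = \sqrt{-189 - 3168} = \sqrt{-3357} = 3 i \sqrt{373}$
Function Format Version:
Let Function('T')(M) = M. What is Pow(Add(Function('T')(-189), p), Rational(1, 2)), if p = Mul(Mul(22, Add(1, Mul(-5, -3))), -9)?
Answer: Mul(3, I, Pow(373, Rational(1, 2))) ≈ Mul(57.940, I)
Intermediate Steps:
p = -3168 (p = Mul(Mul(22, Add(1, 15)), -9) = Mul(Mul(22, 16), -9) = Mul(352, -9) = -3168)
Pow(Add(Function('T')(-189), p), Rational(1, 2)) = Pow(Add(-189, -3168), Rational(1, 2)) = Pow(-3357, Rational(1, 2)) = Mul(3, I, Pow(373, Rational(1, 2)))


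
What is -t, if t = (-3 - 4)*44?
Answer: 308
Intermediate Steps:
t = -308 (t = -7*44 = -308)
-t = -1*(-308) = 308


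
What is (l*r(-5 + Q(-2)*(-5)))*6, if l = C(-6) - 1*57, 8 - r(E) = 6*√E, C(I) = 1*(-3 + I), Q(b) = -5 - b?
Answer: -3168 + 2376*√10 ≈ 4345.6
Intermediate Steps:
C(I) = -3 + I
r(E) = 8 - 6*√E
l = -66 (l = (-3 - 6) - 1*57 = -9 - 57 = -66)
(l*r(-5 + Q(-2)*(-5)))*6 = -66*(8 - 6*√(-5 + (-5 - 1*(-2))*(-5)))*6 = -66*(8 - 6*√(-5 + (-5 + 2)*(-5)))*6 = -66*(8 - 6*√(-5 - 3*(-5)))*6 = -66*(8 - 6*√(-5 + 15))*6 = -66*(8 - 6*√10)*6 = (-528 + 396*√10)*6 = -3168 + 2376*√10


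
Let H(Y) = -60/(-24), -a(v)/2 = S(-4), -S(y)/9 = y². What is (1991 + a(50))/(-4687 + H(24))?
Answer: -4558/9369 ≈ -0.48650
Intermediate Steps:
S(y) = -9*y²
a(v) = 288 (a(v) = -(-18)*(-4)² = -(-18)*16 = -2*(-144) = 288)
H(Y) = 5/2 (H(Y) = -60*(-1/24) = 5/2)
(1991 + a(50))/(-4687 + H(24)) = (1991 + 288)/(-4687 + 5/2) = 2279/(-9369/2) = 2279*(-2/9369) = -4558/9369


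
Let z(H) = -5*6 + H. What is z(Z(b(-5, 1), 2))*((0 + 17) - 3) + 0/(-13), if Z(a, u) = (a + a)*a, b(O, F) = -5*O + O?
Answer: 10780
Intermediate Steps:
b(O, F) = -4*O
Z(a, u) = 2*a² (Z(a, u) = (2*a)*a = 2*a²)
z(H) = -30 + H
z(Z(b(-5, 1), 2))*((0 + 17) - 3) + 0/(-13) = (-30 + 2*(-4*(-5))²)*((0 + 17) - 3) + 0/(-13) = (-30 + 2*20²)*(17 - 3) + 0*(-1/13) = (-30 + 2*400)*14 + 0 = (-30 + 800)*14 + 0 = 770*14 + 0 = 10780 + 0 = 10780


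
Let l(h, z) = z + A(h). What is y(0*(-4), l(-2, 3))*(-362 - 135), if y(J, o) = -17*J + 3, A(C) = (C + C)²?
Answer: -1491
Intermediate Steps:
A(C) = 4*C² (A(C) = (2*C)² = 4*C²)
l(h, z) = z + 4*h²
y(J, o) = 3 - 17*J
y(0*(-4), l(-2, 3))*(-362 - 135) = (3 - 0*(-4))*(-362 - 135) = (3 - 17*0)*(-497) = (3 + 0)*(-497) = 3*(-497) = -1491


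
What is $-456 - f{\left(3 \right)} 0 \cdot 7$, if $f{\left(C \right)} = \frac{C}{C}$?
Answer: $-456$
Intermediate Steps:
$f{\left(C \right)} = 1$
$-456 - f{\left(3 \right)} 0 \cdot 7 = -456 - 1 \cdot 0 \cdot 7 = -456 - 0 \cdot 7 = -456 - 0 = -456 + 0 = -456$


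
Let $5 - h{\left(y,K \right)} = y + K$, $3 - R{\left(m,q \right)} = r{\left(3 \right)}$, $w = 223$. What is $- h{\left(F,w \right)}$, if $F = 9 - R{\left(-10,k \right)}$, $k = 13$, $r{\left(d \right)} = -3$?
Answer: $221$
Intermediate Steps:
$R{\left(m,q \right)} = 6$ ($R{\left(m,q \right)} = 3 - -3 = 3 + 3 = 6$)
$F = 3$ ($F = 9 - 6 = 3$)
$h{\left(y,K \right)} = 5 - K - y$ ($h{\left(y,K \right)} = 5 - \left(y + K\right) = 5 - \left(K + y\right) = 5 - K - y$)
$- h{\left(F,w \right)} = - (5 - 223 - 3) = \left(-1\right) \left(-221\right) = 221$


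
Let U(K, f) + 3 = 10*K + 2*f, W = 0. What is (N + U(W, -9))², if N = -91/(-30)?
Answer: 290521/900 ≈ 322.80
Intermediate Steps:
U(K, f) = -3 + 2*f + 10*K (U(K, f) = -3 + (10*K + 2*f) = -3 + (2*f + 10*K) = -3 + 2*f + 10*K)
N = 91/30 (N = -91*(-1/30) = 91/30 ≈ 3.0333)
(N + U(W, -9))² = (91/30 + (-3 + 2*(-9) + 10*0))² = (91/30 + (-3 - 18 + 0))² = (91/30 - 21)² = (-539/30)² = 290521/900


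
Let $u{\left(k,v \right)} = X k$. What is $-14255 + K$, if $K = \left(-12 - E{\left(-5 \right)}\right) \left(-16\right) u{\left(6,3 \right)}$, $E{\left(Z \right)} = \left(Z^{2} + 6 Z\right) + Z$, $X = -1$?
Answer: $-14447$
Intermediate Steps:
$u{\left(k,v \right)} = - k$
$E{\left(Z \right)} = Z^{2} + 7 Z$
$K = -192$ ($K = \left(-12 - - 5 \left(7 - 5\right)\right) \left(-16\right) \left(\left(-1\right) 6\right) = \left(-12 - \left(-5\right) 2\right) \left(-16\right) \left(-6\right) = \left(-12 - -10\right) \left(-16\right) \left(-6\right) = \left(-12 + 10\right) \left(-16\right) \left(-6\right) = \left(-2\right) \left(-16\right) \left(-6\right) = 32 \left(-6\right) = -192$)
$-14255 + K = -14255 - 192 = -14447$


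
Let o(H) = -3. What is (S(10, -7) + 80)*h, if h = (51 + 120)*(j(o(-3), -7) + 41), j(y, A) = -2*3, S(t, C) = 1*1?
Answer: 484785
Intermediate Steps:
S(t, C) = 1
j(y, A) = -6
h = 5985 (h = (51 + 120)*(-6 + 41) = 171*35 = 5985)
(S(10, -7) + 80)*h = (1 + 80)*5985 = 81*5985 = 484785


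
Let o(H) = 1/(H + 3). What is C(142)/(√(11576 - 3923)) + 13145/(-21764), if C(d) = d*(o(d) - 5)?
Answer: -13145/21764 - 102808*√7653/1109685 ≈ -8.7088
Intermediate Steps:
o(H) = 1/(3 + H)
C(d) = d*(-5 + 1/(3 + d)) (C(d) = d*(1/(3 + d) - 5) = d*(-5 + 1/(3 + d)))
C(142)/(√(11576 - 3923)) + 13145/(-21764) = (-1*142*(14 + 5*142)/(3 + 142))/(√(11576 - 3923)) + 13145/(-21764) = (-1*142*(14 + 710)/145)/(√7653) + 13145*(-1/21764) = (-1*142*1/145*724)*(√7653/7653) - 13145/21764 = -102808*√7653/1109685 - 13145/21764 = -13145/21764 - 102808*√7653/1109685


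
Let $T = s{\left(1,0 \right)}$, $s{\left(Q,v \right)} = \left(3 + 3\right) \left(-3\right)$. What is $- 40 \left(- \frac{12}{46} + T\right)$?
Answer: $\frac{16800}{23} \approx 730.43$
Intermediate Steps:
$s{\left(Q,v \right)} = -18$ ($s{\left(Q,v \right)} = 6 \left(-3\right) = -18$)
$T = -18$
$- 40 \left(- \frac{12}{46} + T\right) = - 40 \left(- \frac{12}{46} - 18\right) = - 40 \left(\left(-12\right) \frac{1}{46} - 18\right) = - 40 \left(- \frac{6}{23} - 18\right) = \left(-40\right) \left(- \frac{420}{23}\right) = \frac{16800}{23}$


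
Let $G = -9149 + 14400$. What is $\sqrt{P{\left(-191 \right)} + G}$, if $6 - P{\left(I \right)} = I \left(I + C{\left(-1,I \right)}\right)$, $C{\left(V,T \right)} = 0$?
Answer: $2 i \sqrt{7806} \approx 176.7 i$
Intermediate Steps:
$P{\left(I \right)} = 6 - I^{2}$ ($P{\left(I \right)} = 6 - I \left(I + 0\right) = 6 - I I = 6 - I^{2}$)
$G = 5251$
$\sqrt{P{\left(-191 \right)} + G} = \sqrt{\left(6 - \left(-191\right)^{2}\right) + 5251} = \sqrt{\left(6 - 36481\right) + 5251} = \sqrt{-36475 + 5251} = \sqrt{-31224} = 2 i \sqrt{7806}$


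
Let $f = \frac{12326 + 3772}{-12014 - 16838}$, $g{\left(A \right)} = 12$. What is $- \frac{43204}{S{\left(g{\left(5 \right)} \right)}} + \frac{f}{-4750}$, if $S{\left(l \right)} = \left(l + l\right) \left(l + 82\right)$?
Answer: $- \frac{92514722983}{4830906750} \approx -19.151$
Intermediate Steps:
$f = - \frac{8049}{14426}$ ($f = \frac{16098}{-28852} = 16098 \left(- \frac{1}{28852}\right) = - \frac{8049}{14426} \approx -0.55795$)
$S{\left(l \right)} = 2 l \left(82 + l\right)$
$- \frac{43204}{S{\left(g{\left(5 \right)} \right)}} + \frac{f}{-4750} = - \frac{43204}{2 \cdot 12 \left(82 + 12\right)} - \frac{8049}{14426 \left(-4750\right)} = - \frac{43204}{2 \cdot 12 \cdot 94} - - \frac{8049}{68523500} = - \frac{43204}{2256} + \frac{8049}{68523500} = \left(-43204\right) \frac{1}{2256} + \frac{8049}{68523500} = - \frac{10801}{564} + \frac{8049}{68523500} = - \frac{92514722983}{4830906750}$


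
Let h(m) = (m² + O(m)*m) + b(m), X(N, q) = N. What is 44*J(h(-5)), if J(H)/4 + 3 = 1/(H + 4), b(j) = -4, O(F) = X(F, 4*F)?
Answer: -13112/25 ≈ -524.48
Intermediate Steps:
O(F) = F
h(m) = -4 + 2*m² (h(m) = (m² + m*m) - 4 = (m² + m²) - 4 = 2*m² - 4 = -4 + 2*m²)
J(H) = -12 + 4/(4 + H) (J(H) = -12 + 4/(H + 4) = -12 + 4/(4 + H))
44*J(h(-5)) = 44*(4*(-11 - 3*(-4 + 2*(-5)²))/(4 + (-4 + 2*(-5)²))) = 44*(4*(-11 - 3*(-4 + 2*25))/(4 + (-4 + 2*25))) = 44*(4*(-11 - 3*(-4 + 50))/(4 + (-4 + 50))) = 44*(4*(-11 - 3*46)/(4 + 46)) = 44*(4*(-11 - 138)/50) = 44*(4*(1/50)*(-149)) = 44*(-298/25) = -13112/25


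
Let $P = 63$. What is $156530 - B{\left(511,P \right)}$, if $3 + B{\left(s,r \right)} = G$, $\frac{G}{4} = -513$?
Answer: $158585$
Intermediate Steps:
$G = -2052$ ($G = 4 \left(-513\right) = -2052$)
$B{\left(s,r \right)} = -2055$ ($B{\left(s,r \right)} = -3 - 2052 = -2055$)
$156530 - B{\left(511,P \right)} = 156530 - -2055 = 156530 + 2055 = 158585$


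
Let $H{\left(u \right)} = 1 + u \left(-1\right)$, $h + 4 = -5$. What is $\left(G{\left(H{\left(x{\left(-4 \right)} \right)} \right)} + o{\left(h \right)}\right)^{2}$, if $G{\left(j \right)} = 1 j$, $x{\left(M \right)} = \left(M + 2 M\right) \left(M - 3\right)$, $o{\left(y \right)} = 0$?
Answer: $6889$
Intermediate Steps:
$h = -9$ ($h = -4 - 5 = -9$)
$x{\left(M \right)} = 3 M \left(-3 + M\right)$
$H{\left(u \right)} = 1 - u$
$G{\left(j \right)} = j$
$\left(G{\left(H{\left(x{\left(-4 \right)} \right)} \right)} + o{\left(h \right)}\right)^{2} = \left(\left(1 - 3 \left(-4\right) \left(-3 - 4\right)\right) + 0\right)^{2} = \left(\left(1 - 3 \left(-4\right) \left(-7\right)\right) + 0\right)^{2} = \left(\left(1 - 84\right) + 0\right)^{2} = \left(-83 + 0\right)^{2} = \left(-83\right)^{2} = 6889$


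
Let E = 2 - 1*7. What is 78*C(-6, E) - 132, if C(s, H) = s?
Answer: -600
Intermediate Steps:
E = -5 (E = 2 - 7 = -5)
78*C(-6, E) - 132 = 78*(-6) - 132 = -468 - 132 = -600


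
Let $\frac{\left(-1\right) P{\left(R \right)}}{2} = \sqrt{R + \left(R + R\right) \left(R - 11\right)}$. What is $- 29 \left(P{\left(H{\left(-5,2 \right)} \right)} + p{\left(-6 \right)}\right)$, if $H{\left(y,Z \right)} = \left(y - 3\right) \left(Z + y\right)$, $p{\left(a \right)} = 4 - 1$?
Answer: $-87 + 1044 \sqrt{2} \approx 1389.4$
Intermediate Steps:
$p{\left(a \right)} = 3$ ($p{\left(a \right)} = 4 - 1 = 3$)
$H{\left(y,Z \right)} = \left(-3 + y\right) \left(Z + y\right)$
$P{\left(R \right)} = - 2 \sqrt{R + 2 R \left(-11 + R\right)}$ ($P{\left(R \right)} = - 2 \sqrt{R + \left(R + R\right) \left(R - 11\right)} = - 2 \sqrt{R + 2 R \left(-11 + R\right)}$)
$- 29 \left(P{\left(H{\left(-5,2 \right)} \right)} + p{\left(-6 \right)}\right) = - 29 \left(- 2 \sqrt{\left(\left(-5\right)^{2} - 6 - -15 + 2 \left(-5\right)\right) \left(-21 + 2 \left(\left(-5\right)^{2} - 6 - -15 + 2 \left(-5\right)\right)\right)} + 3\right) = - 29 \left(- 2 \sqrt{\left(25 - 6 + 15 - 10\right) \left(-21 + 2 \left(25 - 6 + 15 - 10\right)\right)} + 3\right) = - 29 \left(- 2 \sqrt{24 \left(-21 + 2 \cdot 24\right)} + 3\right) = - 29 \left(- 2 \sqrt{24 \left(-21 + 48\right)} + 3\right) = - 29 \left(- 2 \sqrt{24 \cdot 27} + 3\right) = - 29 \left(- 2 \sqrt{648} + 3\right) = - 29 \left(- 2 \cdot 18 \sqrt{2} + 3\right) = - 29 \left(- 36 \sqrt{2} + 3\right) = - 29 \left(3 - 36 \sqrt{2}\right) = -87 + 1044 \sqrt{2}$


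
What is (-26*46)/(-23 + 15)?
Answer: 299/2 ≈ 149.50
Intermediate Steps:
(-26*46)/(-23 + 15) = -1196/(-8) = -1196*(-⅛) = 299/2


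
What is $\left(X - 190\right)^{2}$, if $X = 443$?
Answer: $64009$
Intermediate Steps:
$\left(X - 190\right)^{2} = \left(443 - 190\right)^{2} = 253^{2} = 64009$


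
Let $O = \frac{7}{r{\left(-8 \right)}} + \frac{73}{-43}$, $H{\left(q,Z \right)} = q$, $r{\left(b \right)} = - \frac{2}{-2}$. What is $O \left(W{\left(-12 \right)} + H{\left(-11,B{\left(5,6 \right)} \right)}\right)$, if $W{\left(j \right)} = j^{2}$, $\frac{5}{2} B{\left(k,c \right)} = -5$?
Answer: $\frac{30324}{43} \approx 705.21$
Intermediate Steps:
$r{\left(b \right)} = 1$ ($r{\left(b \right)} = \left(-2\right) \left(- \frac{1}{2}\right) = 1$)
$B{\left(k,c \right)} = -2$ ($B{\left(k,c \right)} = \frac{2}{5} \left(-5\right) = -2$)
$O = \frac{228}{43}$ ($O = \frac{7}{1} + \frac{73}{-43} = 7 \cdot 1 + 73 \left(- \frac{1}{43}\right) = 7 - \frac{73}{43} = \frac{228}{43} \approx 5.3023$)
$O \left(W{\left(-12 \right)} + H{\left(-11,B{\left(5,6 \right)} \right)}\right) = \frac{228 \left(\left(-12\right)^{2} - 11\right)}{43} = \frac{228 \left(144 - 11\right)}{43} = \frac{228}{43} \cdot 133 = \frac{30324}{43}$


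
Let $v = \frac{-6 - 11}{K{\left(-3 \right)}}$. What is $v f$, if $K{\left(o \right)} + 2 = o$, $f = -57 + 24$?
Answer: $- \frac{561}{5} \approx -112.2$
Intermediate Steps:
$f = -33$
$K{\left(o \right)} = -2 + o$
$v = \frac{17}{5}$ ($v = \frac{-6 - 11}{-2 - 3} = \frac{-6 - 11}{-5} = \left(-17\right) \left(- \frac{1}{5}\right) = \frac{17}{5} \approx 3.4$)
$v f = \frac{17}{5} \left(-33\right) = - \frac{561}{5}$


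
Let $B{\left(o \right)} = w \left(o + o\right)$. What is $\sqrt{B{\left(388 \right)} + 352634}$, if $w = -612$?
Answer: $i \sqrt{122278} \approx 349.68 i$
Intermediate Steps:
$B{\left(o \right)} = - 1224 o$ ($B{\left(o \right)} = - 612 \left(o + o\right) = - 612 \cdot 2 o = - 1224 o$)
$\sqrt{B{\left(388 \right)} + 352634} = \sqrt{\left(-1224\right) 388 + 352634} = \sqrt{-474912 + 352634} = \sqrt{-122278} = i \sqrt{122278}$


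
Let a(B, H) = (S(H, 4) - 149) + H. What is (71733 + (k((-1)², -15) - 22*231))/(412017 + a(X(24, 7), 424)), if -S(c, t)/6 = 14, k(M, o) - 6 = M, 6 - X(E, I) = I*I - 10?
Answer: 33329/206104 ≈ 0.16171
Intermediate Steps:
X(E, I) = 16 - I² (X(E, I) = 6 - (I*I - 10) = 6 - (I² - 10) = 6 - (-10 + I²) = 6 + (10 - I²) = 16 - I²)
k(M, o) = 6 + M
S(c, t) = -84 (S(c, t) = -6*14 = -84)
a(B, H) = -233 + H (a(B, H) = (-84 - 149) + H = -233 + H)
(71733 + (k((-1)², -15) - 22*231))/(412017 + a(X(24, 7), 424)) = (71733 + ((6 + (-1)²) - 22*231))/(412017 + (-233 + 424)) = (71733 + ((6 + 1) - 5082))/(412017 + 191) = (71733 + (7 - 5082))/412208 = (71733 - 5075)*(1/412208) = 66658*(1/412208) = 33329/206104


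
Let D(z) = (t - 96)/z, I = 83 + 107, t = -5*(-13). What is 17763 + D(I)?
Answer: 3374939/190 ≈ 17763.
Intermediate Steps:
t = 65
I = 190
D(z) = -31/z (D(z) = (65 - 96)/z = -31/z)
17763 + D(I) = 17763 - 31/190 = 3374939/190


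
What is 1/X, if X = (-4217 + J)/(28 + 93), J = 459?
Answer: -121/3758 ≈ -0.032198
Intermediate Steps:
X = -3758/121 (X = (-4217 + 459)/(28 + 93) = -3758/121 ≈ -31.058)
1/X = 1/(-3758/121) = -121/3758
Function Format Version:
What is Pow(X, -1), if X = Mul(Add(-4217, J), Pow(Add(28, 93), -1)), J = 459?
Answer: Rational(-121, 3758) ≈ -0.032198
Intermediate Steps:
X = Rational(-3758, 121) (X = Mul(Add(-4217, 459), Pow(Add(28, 93), -1)) = Mul(-3758, Pow(121, -1)) = Mul(-3758, Rational(1, 121)) = Rational(-3758, 121) ≈ -31.058)
Pow(X, -1) = Pow(Rational(-3758, 121), -1) = Rational(-121, 3758)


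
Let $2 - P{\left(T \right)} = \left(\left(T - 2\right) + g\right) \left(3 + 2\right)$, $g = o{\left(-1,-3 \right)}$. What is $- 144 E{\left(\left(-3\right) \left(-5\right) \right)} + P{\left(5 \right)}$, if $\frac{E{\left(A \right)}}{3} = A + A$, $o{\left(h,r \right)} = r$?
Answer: $-12958$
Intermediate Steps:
$E{\left(A \right)} = 6 A$ ($E{\left(A \right)} = 3 \left(A + A\right) = 3 \cdot 2 A = 6 A$)
$g = -3$
$P{\left(T \right)} = 27 - 5 T$ ($P{\left(T \right)} = 2 - \left(\left(T - 2\right) - 3\right) \left(3 + 2\right) = 2 - \left(\left(-2 + T\right) - 3\right) 5 = 2 - \left(-5 + T\right) 5 = 2 - \left(-25 + 5 T\right) = 27 - 5 T$)
$- 144 E{\left(\left(-3\right) \left(-5\right) \right)} + P{\left(5 \right)} = - 144 \cdot 6 \left(\left(-3\right) \left(-5\right)\right) + \left(27 - 25\right) = - 144 \cdot 6 \cdot 15 + \left(27 - 25\right) = \left(-144\right) 90 + 2 = -12960 + 2 = -12958$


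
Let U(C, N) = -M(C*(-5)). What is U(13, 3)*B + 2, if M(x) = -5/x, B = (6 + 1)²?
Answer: -23/13 ≈ -1.7692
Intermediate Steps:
B = 49 (B = 7² = 49)
U(C, N) = -1/C (U(C, N) = -(-5)/(C*(-5)) = -(-5)/((-5*C)) = -(-5)*(-1/(5*C)) = -1/C)
U(13, 3)*B + 2 = -1/13*49 + 2 = -49/13 + 2 = -23/13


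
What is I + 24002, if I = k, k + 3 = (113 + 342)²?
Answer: 231024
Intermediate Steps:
k = 207022 (k = -3 + (113 + 342)² = -3 + 455² = -3 + 207025 = 207022)
I = 207022
I + 24002 = 207022 + 24002 = 231024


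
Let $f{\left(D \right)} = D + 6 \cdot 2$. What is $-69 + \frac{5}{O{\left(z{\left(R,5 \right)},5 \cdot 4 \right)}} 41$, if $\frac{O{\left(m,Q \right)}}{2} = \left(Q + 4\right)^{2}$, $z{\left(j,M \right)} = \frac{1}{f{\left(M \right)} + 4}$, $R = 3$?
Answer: $- \frac{79283}{1152} \approx -68.822$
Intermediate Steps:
$f{\left(D \right)} = 12 + D$ ($f{\left(D \right)} = D + 12 = 12 + D$)
$z{\left(j,M \right)} = \frac{1}{16 + M}$ ($z{\left(j,M \right)} = \frac{1}{\left(12 + M\right) + 4} = \frac{1}{16 + M}$)
$O{\left(m,Q \right)} = 2 \left(4 + Q\right)^{2}$ ($O{\left(m,Q \right)} = 2 \left(Q + 4\right)^{2} = 2 \left(4 + Q\right)^{2}$)
$-69 + \frac{5}{O{\left(z{\left(R,5 \right)},5 \cdot 4 \right)}} 41 = -69 + \frac{5}{2 \left(4 + 5 \cdot 4\right)^{2}} \cdot 41 = -69 + \frac{5}{2 \left(4 + 20\right)^{2}} \cdot 41 = -69 + \frac{5}{2 \cdot 24^{2}} \cdot 41 = -69 + \frac{5}{2 \cdot 576} \cdot 41 = -69 + \frac{5}{1152} \cdot 41 = -69 + \frac{205}{1152} = - \frac{79283}{1152}$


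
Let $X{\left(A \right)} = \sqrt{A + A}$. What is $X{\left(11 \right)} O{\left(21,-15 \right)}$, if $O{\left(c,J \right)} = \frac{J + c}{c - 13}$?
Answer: $\frac{3 \sqrt{22}}{4} \approx 3.5178$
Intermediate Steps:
$O{\left(c,J \right)} = \frac{J + c}{-13 + c}$
$X{\left(A \right)} = \sqrt{2} \sqrt{A}$ ($X{\left(A \right)} = \sqrt{2 A} = \sqrt{2} \sqrt{A}$)
$X{\left(11 \right)} O{\left(21,-15 \right)} = \sqrt{2} \sqrt{11} \frac{-15 + 21}{-13 + 21} = \sqrt{22} \cdot \frac{1}{8} \cdot 6 = \sqrt{22} \cdot \frac{3}{4} = \frac{3 \sqrt{22}}{4}$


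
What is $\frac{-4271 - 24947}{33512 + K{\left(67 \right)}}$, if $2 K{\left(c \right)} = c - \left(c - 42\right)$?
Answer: $- \frac{29218}{33533} \approx -0.87132$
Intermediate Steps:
$K{\left(c \right)} = 21$ ($K{\left(c \right)} = \frac{c - \left(c - 42\right)}{2} = \frac{c - \left(-42 + c\right)}{2} = \frac{1}{2} \cdot 42 = 21$)
$\frac{-4271 - 24947}{33512 + K{\left(67 \right)}} = \frac{-4271 - 24947}{33512 + 21} = - \frac{29218}{33533}$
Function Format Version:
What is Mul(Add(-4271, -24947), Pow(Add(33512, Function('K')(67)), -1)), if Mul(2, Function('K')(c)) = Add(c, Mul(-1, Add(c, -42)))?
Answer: Rational(-29218, 33533) ≈ -0.87132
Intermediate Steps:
Function('K')(c) = 21 (Function('K')(c) = Mul(Rational(1, 2), Add(c, Mul(-1, Add(c, -42)))) = Mul(Rational(1, 2), Add(c, Mul(-1, Add(-42, c)))) = Mul(Rational(1, 2), Add(c, Add(42, Mul(-1, c)))) = Mul(Rational(1, 2), 42) = 21)
Mul(Add(-4271, -24947), Pow(Add(33512, Function('K')(67)), -1)) = Mul(Add(-4271, -24947), Pow(Add(33512, 21), -1)) = Mul(-29218, Pow(33533, -1)) = Mul(-29218, Rational(1, 33533)) = Rational(-29218, 33533)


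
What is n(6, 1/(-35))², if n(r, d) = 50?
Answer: 2500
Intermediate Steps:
n(6, 1/(-35))² = 50² = 2500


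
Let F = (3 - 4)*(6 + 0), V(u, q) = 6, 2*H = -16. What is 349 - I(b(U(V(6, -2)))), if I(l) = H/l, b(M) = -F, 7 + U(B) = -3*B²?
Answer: 1051/3 ≈ 350.33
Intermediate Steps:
H = -8 (H = (½)*(-16) = -8)
U(B) = -7 - 3*B²
F = -6 (F = -1*6 = -6)
b(M) = 6 (b(M) = -1*(-6) = 6)
I(l) = -8/l
349 - I(b(U(V(6, -2)))) = 349 - (-8)/6 = 349 - 1*(-4/3) = 349 + 4/3 = 1051/3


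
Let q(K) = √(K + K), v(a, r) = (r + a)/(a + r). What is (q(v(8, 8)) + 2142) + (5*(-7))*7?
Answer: 1897 + √2 ≈ 1898.4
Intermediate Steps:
v(a, r) = 1 (v(a, r) = (a + r)/(a + r) = 1)
q(K) = √2*√K (q(K) = √(2*K) = √2*√K)
(q(v(8, 8)) + 2142) + (5*(-7))*7 = (√2*√1 + 2142) + (5*(-7))*7 = (√2*1 + 2142) - 35*7 = (√2 + 2142) - 245 = (2142 + √2) - 245 = 1897 + √2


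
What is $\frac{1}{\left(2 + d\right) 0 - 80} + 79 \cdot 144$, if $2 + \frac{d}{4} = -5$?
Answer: $\frac{910079}{80} \approx 11376.0$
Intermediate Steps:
$d = -28$ ($d = -8 + 4 \left(-5\right) = -8 - 20 = -28$)
$\frac{1}{\left(2 + d\right) 0 - 80} + 79 \cdot 144 = \frac{1}{\left(2 - 28\right) 0 - 80} + 79 \cdot 144 = \frac{1}{\left(-26\right) 0 - 80} + 11376 = \frac{1}{0 - 80} + 11376 = \frac{1}{-80} + 11376 = - \frac{1}{80} + 11376 = \frac{910079}{80}$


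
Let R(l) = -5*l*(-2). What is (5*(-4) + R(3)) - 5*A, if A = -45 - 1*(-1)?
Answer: 230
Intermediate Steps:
R(l) = 10*l
A = -44 (A = -45 + 1 = -44)
(5*(-4) + R(3)) - 5*A = (5*(-4) + 10*3) - 5*(-44) = (-20 + 30) + 220 = 10 + 220 = 230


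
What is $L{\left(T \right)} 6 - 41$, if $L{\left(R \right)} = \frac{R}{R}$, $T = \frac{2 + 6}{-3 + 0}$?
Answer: $-35$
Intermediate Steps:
$T = - \frac{8}{3}$ ($T = \frac{8}{-3} = 8 \left(- \frac{1}{3}\right) = - \frac{8}{3} \approx -2.6667$)
$L{\left(R \right)} = 1$
$L{\left(T \right)} 6 - 41 = 1 \cdot 6 - 41 = 6 - 41 = -35$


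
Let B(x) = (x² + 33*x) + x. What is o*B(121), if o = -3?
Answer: -56265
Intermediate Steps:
B(x) = x² + 34*x
o*B(121) = -363*(34 + 121) = -363*155 = -3*18755 = -56265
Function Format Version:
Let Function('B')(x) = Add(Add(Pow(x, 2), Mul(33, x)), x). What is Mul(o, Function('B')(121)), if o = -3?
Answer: -56265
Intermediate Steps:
Function('B')(x) = Add(Pow(x, 2), Mul(34, x))
Mul(o, Function('B')(121)) = Mul(-3, Mul(121, Add(34, 121))) = Mul(-3, Mul(121, 155)) = Mul(-3, 18755) = -56265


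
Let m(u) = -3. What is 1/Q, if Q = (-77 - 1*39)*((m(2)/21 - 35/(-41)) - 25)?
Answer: 287/808636 ≈ 0.00035492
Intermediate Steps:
Q = 808636/287 (Q = (-77 - 1*39)*((-3/21 - 35/(-41)) - 25) = (-77 - 39)*((-3*1/21 - 35*(-1/41)) - 25) = -116*((-⅐ + 35/41) - 25) = -116*(204/287 - 25) = -116*(-6971/287) = 808636/287 ≈ 2817.5)
1/Q = 1/(808636/287) = 287/808636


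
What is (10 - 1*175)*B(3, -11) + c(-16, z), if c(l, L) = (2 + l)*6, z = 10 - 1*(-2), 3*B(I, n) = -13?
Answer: 631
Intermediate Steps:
B(I, n) = -13/3 (B(I, n) = (1/3)*(-13) = -13/3)
z = 12 (z = 10 + 2 = 12)
c(l, L) = 12 + 6*l
(10 - 1*175)*B(3, -11) + c(-16, z) = (10 - 1*175)*(-13/3) + (12 + 6*(-16)) = (10 - 175)*(-13/3) + (12 - 96) = -165*(-13/3) - 84 = 715 - 84 = 631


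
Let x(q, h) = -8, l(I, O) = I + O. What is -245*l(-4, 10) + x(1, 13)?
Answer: -1478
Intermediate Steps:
-245*l(-4, 10) + x(1, 13) = -245*(-4 + 10) - 8 = -245*6 - 8 = -1470 - 8 = -1478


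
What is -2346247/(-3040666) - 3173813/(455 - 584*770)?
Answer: 10704498088033/1365943183850 ≈ 7.8367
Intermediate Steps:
-2346247/(-3040666) - 3173813/(455 - 584*770) = -2346247*(-1/3040666) - 3173813/(455 - 449680) = 2346247/3040666 - 3173813/(-449225) = 2346247/3040666 - 3173813*(-1/449225) = 2346247/3040666 + 3173813/449225 = 10704498088033/1365943183850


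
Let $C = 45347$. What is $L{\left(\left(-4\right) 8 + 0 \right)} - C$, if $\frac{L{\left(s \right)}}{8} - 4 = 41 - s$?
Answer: $-44731$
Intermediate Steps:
$L{\left(s \right)} = 360 - 8 s$ ($L{\left(s \right)} = 32 + 8 \left(41 - s\right) = 32 - \left(-328 + 8 s\right) = 360 - 8 s$)
$L{\left(\left(-4\right) 8 + 0 \right)} - C = \left(360 - 8 \left(\left(-4\right) 8 + 0\right)\right) - 45347 = \left(360 - 8 \left(-32 + 0\right)\right) - 45347 = \left(360 - -256\right) - 45347 = \left(360 + 256\right) - 45347 = 616 - 45347 = -44731$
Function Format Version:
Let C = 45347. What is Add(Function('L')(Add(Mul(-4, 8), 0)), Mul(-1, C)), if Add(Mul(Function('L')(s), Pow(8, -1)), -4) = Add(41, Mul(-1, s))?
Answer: -44731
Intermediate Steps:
Function('L')(s) = Add(360, Mul(-8, s)) (Function('L')(s) = Add(32, Mul(8, Add(41, Mul(-1, s)))) = Add(32, Add(328, Mul(-8, s))) = Add(360, Mul(-8, s)))
Add(Function('L')(Add(Mul(-4, 8), 0)), Mul(-1, C)) = Add(Add(360, Mul(-8, Add(Mul(-4, 8), 0))), Mul(-1, 45347)) = Add(Add(360, Mul(-8, Add(-32, 0))), -45347) = Add(Add(360, Mul(-8, -32)), -45347) = Add(Add(360, 256), -45347) = Add(616, -45347) = -44731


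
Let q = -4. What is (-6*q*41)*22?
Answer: 21648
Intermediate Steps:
(-6*q*41)*22 = (-6*(-4)*41)*22 = (24*41)*22 = 984*22 = 21648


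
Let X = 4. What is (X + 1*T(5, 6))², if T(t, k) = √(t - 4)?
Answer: 25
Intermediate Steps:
T(t, k) = √(-4 + t)
(X + 1*T(5, 6))² = (4 + 1*√(-4 + 5))² = (4 + 1*√1)² = (4 + 1*1)² = (4 + 1)² = 5² = 25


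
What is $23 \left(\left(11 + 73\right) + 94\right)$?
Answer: $4094$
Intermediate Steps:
$23 \left(\left(11 + 73\right) + 94\right) = 23 \left(84 + 94\right) = 23 \cdot 178 = 4094$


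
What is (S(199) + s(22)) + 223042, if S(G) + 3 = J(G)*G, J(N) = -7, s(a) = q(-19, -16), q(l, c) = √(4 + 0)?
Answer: 221648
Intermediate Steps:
q(l, c) = 2 (q(l, c) = √4 = 2)
s(a) = 2
S(G) = -3 - 7*G
(S(199) + s(22)) + 223042 = ((-3 - 7*199) + 2) + 223042 = ((-3 - 1393) + 2) + 223042 = (-1396 + 2) + 223042 = -1394 + 223042 = 221648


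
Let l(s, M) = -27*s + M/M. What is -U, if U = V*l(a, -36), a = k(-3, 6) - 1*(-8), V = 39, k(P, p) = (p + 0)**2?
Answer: 46293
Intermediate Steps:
k(P, p) = p**2
a = 44 (a = 6**2 - 1*(-8) = 36 + 8 = 44)
l(s, M) = 1 - 27*s (l(s, M) = -27*s + 1 = 1 - 27*s)
U = -46293 (U = 39*(1 - 27*44) = 39*(1 - 1188) = 39*(-1187) = -46293)
-U = -1*(-46293) = 46293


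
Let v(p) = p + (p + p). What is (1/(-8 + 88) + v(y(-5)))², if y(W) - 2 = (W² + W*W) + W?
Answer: 127260961/6400 ≈ 19885.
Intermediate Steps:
y(W) = 2 + W + 2*W² (y(W) = 2 + ((W² + W*W) + W) = 2 + ((W² + W²) + W) = 2 + (2*W² + W) = 2 + (W + 2*W²) = 2 + W + 2*W²)
v(p) = 3*p (v(p) = p + 2*p = 3*p)
(1/(-8 + 88) + v(y(-5)))² = (1/(-8 + 88) + 3*(2 - 5 + 2*(-5)²))² = (1/80 + 3*(2 - 5 + 2*25))² = (1/80 + 3*(2 - 5 + 50))² = (1/80 + 3*47)² = (1/80 + 141)² = (11281/80)² = 127260961/6400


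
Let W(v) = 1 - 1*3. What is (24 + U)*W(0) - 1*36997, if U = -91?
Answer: -36863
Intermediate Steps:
W(v) = -2 (W(v) = 1 - 3 = -2)
(24 + U)*W(0) - 1*36997 = (24 - 91)*(-2) - 1*36997 = -67*(-2) - 36997 = 134 - 36997 = -36863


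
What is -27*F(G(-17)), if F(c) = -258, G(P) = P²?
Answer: 6966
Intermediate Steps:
-27*F(G(-17)) = -27*(-258) = 6966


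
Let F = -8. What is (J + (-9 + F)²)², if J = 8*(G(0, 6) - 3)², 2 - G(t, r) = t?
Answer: 88209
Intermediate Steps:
G(t, r) = 2 - t
J = 8 (J = 8*((2 - 1*0) - 3)² = 8*((2 + 0) - 3)² = 8*(2 - 3)² = 8*(-1)² = 8*1 = 8)
(J + (-9 + F)²)² = (8 + (-9 - 8)²)² = (8 + (-17)²)² = (8 + 289)² = 297² = 88209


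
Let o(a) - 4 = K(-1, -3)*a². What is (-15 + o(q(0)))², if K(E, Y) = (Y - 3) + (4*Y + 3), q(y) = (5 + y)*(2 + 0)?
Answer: 2283121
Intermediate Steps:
q(y) = 10 + 2*y (q(y) = (5 + y)*2 = 10 + 2*y)
K(E, Y) = 5*Y (K(E, Y) = (-3 + Y) + (3 + 4*Y) = 5*Y)
o(a) = 4 - 15*a² (o(a) = 4 + (5*(-3))*a² = 4 - 15*a²)
(-15 + o(q(0)))² = (-15 + (4 - 15*(10 + 2*0)²))² = (-15 + (4 - 15*(10 + 0)²))² = (-15 + (4 - 15*10²))² = (-15 + (4 - 15*100))² = (-15 + (4 - 1500))² = (-15 - 1496)² = (-1511)² = 2283121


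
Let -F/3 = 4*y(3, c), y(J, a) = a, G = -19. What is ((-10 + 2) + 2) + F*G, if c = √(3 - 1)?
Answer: -6 + 228*√2 ≈ 316.44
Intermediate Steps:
c = √2 ≈ 1.4142
F = -12*√2 ≈ -16.971
((-10 + 2) + 2) + F*G = ((-10 + 2) + 2) - 12*√2*(-19) = (-8 + 2) + 228*√2 = -6 + 228*√2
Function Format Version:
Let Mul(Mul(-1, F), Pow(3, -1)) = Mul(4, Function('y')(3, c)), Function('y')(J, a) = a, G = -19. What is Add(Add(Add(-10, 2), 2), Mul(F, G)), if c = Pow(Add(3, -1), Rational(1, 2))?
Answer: Add(-6, Mul(228, Pow(2, Rational(1, 2)))) ≈ 316.44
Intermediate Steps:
c = Pow(2, Rational(1, 2)) ≈ 1.4142
F = Mul(-12, Pow(2, Rational(1, 2))) (F = Mul(-3, Mul(4, Pow(2, Rational(1, 2)))) = Mul(-12, Pow(2, Rational(1, 2))) ≈ -16.971)
Add(Add(Add(-10, 2), 2), Mul(F, G)) = Add(Add(Add(-10, 2), 2), Mul(Mul(-12, Pow(2, Rational(1, 2))), -19)) = Add(Add(-8, 2), Mul(228, Pow(2, Rational(1, 2)))) = Add(-6, Mul(228, Pow(2, Rational(1, 2))))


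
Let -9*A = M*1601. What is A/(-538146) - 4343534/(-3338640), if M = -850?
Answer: 458158632991/449168940360 ≈ 1.0200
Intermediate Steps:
A = 1360850/9 (A = -(-850)*1601/9 = -⅑*(-1360850) = 1360850/9 ≈ 1.5121e+5)
A/(-538146) - 4343534/(-3338640) = (1360850/9)/(-538146) - 4343534/(-3338640) = (1360850/9)*(-1/538146) - 4343534*(-1/3338640) = -680425/2421657 + 2171767/1669320 = 458158632991/449168940360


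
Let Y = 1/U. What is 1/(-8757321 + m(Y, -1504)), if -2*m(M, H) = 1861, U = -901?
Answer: -2/17516503 ≈ -1.1418e-7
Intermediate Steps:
Y = -1/901 (Y = 1/(-901) = -1/901 ≈ -0.0011099)
m(M, H) = -1861/2 (m(M, H) = -1/2*1861 = -1861/2)
1/(-8757321 + m(Y, -1504)) = 1/(-8757321 - 1861/2) = 1/(-17516503/2) = -2/17516503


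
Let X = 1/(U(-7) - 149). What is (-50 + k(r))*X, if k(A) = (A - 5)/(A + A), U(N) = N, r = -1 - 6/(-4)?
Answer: 109/312 ≈ 0.34936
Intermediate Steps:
r = ½ (r = -1 - 6*(-¼) = -1 + 3/2 = ½ ≈ 0.50000)
k(A) = (-5 + A)/(2*A) (k(A) = (-5 + A)/((2*A)) = (-5 + A)*(1/(2*A)) = (-5 + A)/(2*A))
X = -1/156 (X = 1/(-7 - 149) = 1/(-156) = -1/156 ≈ -0.0064103)
(-50 + k(r))*X = (-50 + (-5 + ½)/(2*(½)))*(-1/156) = (-50 + (½)*2*(-9/2))*(-1/156) = (-50 - 9/2)*(-1/156) = -109/2*(-1/156) = 109/312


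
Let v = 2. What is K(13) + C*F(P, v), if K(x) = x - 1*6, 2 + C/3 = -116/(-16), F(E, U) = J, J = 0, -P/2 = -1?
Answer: 7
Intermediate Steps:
P = 2 (P = -2*(-1) = 2)
F(E, U) = 0
C = 63/4 (C = -6 + 3*(-116/(-16)) = -6 + 3*(-116*(-1/16)) = -6 + 3*(29/4) = -6 + 87/4 = 63/4 ≈ 15.750)
K(x) = -6 + x (K(x) = x - 6 = -6 + x)
K(13) + C*F(P, v) = (-6 + 13) + (63/4)*0 = 7 + 0 = 7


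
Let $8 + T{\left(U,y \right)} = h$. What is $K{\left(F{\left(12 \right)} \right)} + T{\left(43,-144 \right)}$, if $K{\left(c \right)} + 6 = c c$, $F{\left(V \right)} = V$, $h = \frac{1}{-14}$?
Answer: $\frac{1819}{14} \approx 129.93$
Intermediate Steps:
$h = - \frac{1}{14} \approx -0.071429$
$T{\left(U,y \right)} = - \frac{113}{14}$ ($T{\left(U,y \right)} = -8 - \frac{1}{14} = - \frac{113}{14}$)
$K{\left(c \right)} = -6 + c^{2}$ ($K{\left(c \right)} = -6 + c c = -6 + c^{2}$)
$K{\left(F{\left(12 \right)} \right)} + T{\left(43,-144 \right)} = \left(-6 + 12^{2}\right) - \frac{113}{14} = \left(-6 + 144\right) - \frac{113}{14} = 138 - \frac{113}{14} = \frac{1819}{14}$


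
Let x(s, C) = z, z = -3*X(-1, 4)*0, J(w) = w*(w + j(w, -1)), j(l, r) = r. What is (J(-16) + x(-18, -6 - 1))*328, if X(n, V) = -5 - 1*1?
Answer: 89216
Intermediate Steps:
X(n, V) = -6 (X(n, V) = -5 - 1 = -6)
J(w) = w*(-1 + w) (J(w) = w*(w - 1) = w*(-1 + w))
z = 0 (z = -3*(-6)*0 = 18*0 = 0)
x(s, C) = 0
(J(-16) + x(-18, -6 - 1))*328 = (-16*(-1 - 16) + 0)*328 = (-16*(-17) + 0)*328 = (272 + 0)*328 = 272*328 = 89216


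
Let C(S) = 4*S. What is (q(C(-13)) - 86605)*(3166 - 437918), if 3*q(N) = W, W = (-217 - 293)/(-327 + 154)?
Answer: 6513669666240/173 ≈ 3.7651e+10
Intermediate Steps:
W = 510/173 (W = -510/(-173) = -510*(-1/173) = 510/173 ≈ 2.9480)
q(N) = 170/173 (q(N) = (⅓)*(510/173) = 170/173)
(q(C(-13)) - 86605)*(3166 - 437918) = (170/173 - 86605)*(3166 - 437918) = -14982495/173*(-434752) = 6513669666240/173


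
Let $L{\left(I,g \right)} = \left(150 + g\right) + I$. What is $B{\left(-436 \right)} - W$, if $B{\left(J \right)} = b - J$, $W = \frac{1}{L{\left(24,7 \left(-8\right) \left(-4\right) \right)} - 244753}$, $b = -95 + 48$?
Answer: $\frac{95054096}{244355} \approx 389.0$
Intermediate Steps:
$b = -47$
$L{\left(I,g \right)} = 150 + I + g$
$W = - \frac{1}{244355}$ ($W = \frac{1}{\left(150 + 24 + 7 \left(-8\right) \left(-4\right)\right) - 244753} = \frac{1}{\left(150 + 24 - -224\right) - 244753} = \frac{1}{\left(150 + 24 + 224\right) - 244753} = \frac{1}{398 - 244753} = \frac{1}{-244355} = - \frac{1}{244355} \approx -4.0924 \cdot 10^{-6}$)
$B{\left(J \right)} = -47 - J$
$B{\left(-436 \right)} - W = \left(-47 - -436\right) - - \frac{1}{244355} = \left(-47 + 436\right) + \frac{1}{244355} = 389 + \frac{1}{244355} = \frac{95054096}{244355}$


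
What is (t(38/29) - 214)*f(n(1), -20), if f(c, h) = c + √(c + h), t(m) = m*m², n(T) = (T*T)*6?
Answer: -30986244/24389 - 5164374*I*√14/24389 ≈ -1270.5 - 792.3*I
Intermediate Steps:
n(T) = 6*T² (n(T) = T²*6 = 6*T²)
t(m) = m³
(t(38/29) - 214)*f(n(1), -20) = ((38/29)³ - 214)*(6*1² + √(6*1² - 20)) = ((38*(1/29))³ - 214)*(6*1 + √(6*1 - 20)) = ((38/29)³ - 214)*(6 + √(6 - 20)) = (54872/24389 - 214)*(6 + √(-14)) = -5164374*(6 + I*√14)/24389 = -30986244/24389 - 5164374*I*√14/24389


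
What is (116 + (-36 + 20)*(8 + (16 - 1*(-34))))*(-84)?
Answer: 68208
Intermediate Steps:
(116 + (-36 + 20)*(8 + (16 - 1*(-34))))*(-84) = (116 - 16*(8 + (16 + 34)))*(-84) = (116 - 16*(8 + 50))*(-84) = (116 - 16*58)*(-84) = (116 - 928)*(-84) = -812*(-84) = 68208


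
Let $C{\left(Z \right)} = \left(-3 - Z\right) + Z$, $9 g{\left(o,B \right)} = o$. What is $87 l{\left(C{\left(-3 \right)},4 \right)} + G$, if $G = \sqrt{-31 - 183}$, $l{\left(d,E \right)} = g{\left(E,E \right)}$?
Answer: $\frac{116}{3} + i \sqrt{214} \approx 38.667 + 14.629 i$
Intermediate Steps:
$g{\left(o,B \right)} = \frac{o}{9}$
$C{\left(Z \right)} = -3$
$l{\left(d,E \right)} = \frac{E}{9}$
$G = i \sqrt{214}$ ($G = \sqrt{-214} = i \sqrt{214} \approx 14.629 i$)
$87 l{\left(C{\left(-3 \right)},4 \right)} + G = 87 \cdot \frac{1}{9} \cdot 4 + i \sqrt{214} = 87 \cdot \frac{4}{9} + i \sqrt{214} = \frac{116}{3} + i \sqrt{214}$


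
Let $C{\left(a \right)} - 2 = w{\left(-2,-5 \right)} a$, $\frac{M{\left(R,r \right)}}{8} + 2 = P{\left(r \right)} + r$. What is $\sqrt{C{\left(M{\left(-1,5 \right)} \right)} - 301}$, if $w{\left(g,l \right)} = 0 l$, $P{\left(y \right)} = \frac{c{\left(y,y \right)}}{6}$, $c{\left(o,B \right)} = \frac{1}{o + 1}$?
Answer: $i \sqrt{299} \approx 17.292 i$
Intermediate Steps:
$c{\left(o,B \right)} = \frac{1}{1 + o}$
$P{\left(y \right)} = \frac{1}{6 \left(1 + y\right)}$ ($P{\left(y \right)} = \frac{1}{\left(1 + y\right) 6} = \frac{1}{1 + y} \frac{1}{6} = \frac{1}{6 \left(1 + y\right)}$)
$w{\left(g,l \right)} = 0$
$M{\left(R,r \right)} = -16 + 8 r + \frac{4}{3 \left(1 + r\right)}$ ($M{\left(R,r \right)} = -16 + 8 \left(\frac{1}{6 \left(1 + r\right)} + r\right) = -16 + 8 \left(r + \frac{1}{6 \left(1 + r\right)}\right) = -16 + \left(8 r + \frac{4}{3 \left(1 + r\right)}\right) = -16 + 8 r + \frac{4}{3 \left(1 + r\right)}$)
$C{\left(a \right)} = 2$ ($C{\left(a \right)} = 2 + 0 a = 2 + 0 = 2$)
$\sqrt{C{\left(M{\left(-1,5 \right)} \right)} - 301} = \sqrt{2 - 301} = \sqrt{-299} = i \sqrt{299}$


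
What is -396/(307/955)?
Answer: -378180/307 ≈ -1231.9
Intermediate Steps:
-396/(307/955) = -396/(307*(1/955)) = -396/307/955 = -396*955/307 = -378180/307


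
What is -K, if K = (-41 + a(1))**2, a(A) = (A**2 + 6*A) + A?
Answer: -1089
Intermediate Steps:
a(A) = A**2 + 7*A
K = 1089 (K = (-41 + 1*(7 + 1))**2 = (-41 + 1*8)**2 = (-41 + 8)**2 = (-33)**2 = 1089)
-K = -1*1089 = -1089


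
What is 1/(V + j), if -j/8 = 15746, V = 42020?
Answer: -1/83948 ≈ -1.1912e-5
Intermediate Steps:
j = -125968 (j = -8*15746 = -125968)
1/(V + j) = 1/(42020 - 125968) = 1/(-83948) = -1/83948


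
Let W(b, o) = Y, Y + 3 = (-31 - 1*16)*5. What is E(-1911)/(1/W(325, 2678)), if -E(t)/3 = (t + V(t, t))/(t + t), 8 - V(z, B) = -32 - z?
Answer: 64294/91 ≈ 706.53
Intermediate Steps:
V(z, B) = 40 + z (V(z, B) = 8 - (-32 - z) = 8 + (32 + z) = 40 + z)
E(t) = -3*(40 + 2*t)/(2*t) (E(t) = -3*(t + (40 + t))/(t + t) = -3*(40 + 2*t)/(2*t))
Y = -238 (Y = -3 + (-31 - 1*16)*5 = -3 + (-31 - 16)*5 = -3 - 47*5 = -3 - 235 = -238)
W(b, o) = -238
E(-1911)/(1/W(325, 2678)) = (-3 - 60/(-1911))/(1/(-238)) = (-3 - 60*(-1/1911))/(-1/238) = (-3 + 20/637)*(-238) = -1891/637*(-238) = 64294/91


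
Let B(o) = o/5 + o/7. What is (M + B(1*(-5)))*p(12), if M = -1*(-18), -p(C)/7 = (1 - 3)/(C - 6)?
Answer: 38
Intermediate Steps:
p(C) = 14/(-6 + C) (p(C) = -7*(1 - 3)/(C - 6) = -(-14)/(-6 + C) = 14/(-6 + C))
B(o) = 12*o/35 (B(o) = o*(⅕) + o*(⅐) = o/5 + o/7 = 12*o/35)
M = 18
(M + B(1*(-5)))*p(12) = (18 + 12*(1*(-5))/35)*(14/(-6 + 12)) = (18 + (12/35)*(-5))*(14/6) = (18 - 12/7)*(14*(⅙)) = (114/7)*(7/3) = 38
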